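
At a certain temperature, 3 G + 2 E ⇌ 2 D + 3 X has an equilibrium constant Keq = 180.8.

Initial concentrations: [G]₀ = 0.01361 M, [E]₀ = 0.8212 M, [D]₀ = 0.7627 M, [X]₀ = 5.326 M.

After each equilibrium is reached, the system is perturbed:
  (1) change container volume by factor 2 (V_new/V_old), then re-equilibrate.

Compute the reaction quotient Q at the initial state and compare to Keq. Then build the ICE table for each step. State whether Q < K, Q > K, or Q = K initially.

Q₀ = 5.1694e+07 vs Keq = 180.8 ⇒ Q>K, reverse
Step 1:
                  G         E         D         X
  init      0.01361    0.8212    0.7627     5.326
  Δ          0.4582    0.3055   -0.3055   -0.4582
  eq         0.4718     1.127    0.4572     4.868
  solve Keq expr → x = -0.1527; check Q = 180.8
Then change container volume by factor 2 (V_new/V_old).
Step 2:
                  G         E         D         X
  init       0.2359    0.5633    0.2286     2.434
  Δ               0         0         0         0
  eq         0.2359    0.5633    0.2286     2.434
  solve Keq expr → x = 0; check Q = 180.8

Q₀ = 5.1694e+07; Q > K (proceeds reverse)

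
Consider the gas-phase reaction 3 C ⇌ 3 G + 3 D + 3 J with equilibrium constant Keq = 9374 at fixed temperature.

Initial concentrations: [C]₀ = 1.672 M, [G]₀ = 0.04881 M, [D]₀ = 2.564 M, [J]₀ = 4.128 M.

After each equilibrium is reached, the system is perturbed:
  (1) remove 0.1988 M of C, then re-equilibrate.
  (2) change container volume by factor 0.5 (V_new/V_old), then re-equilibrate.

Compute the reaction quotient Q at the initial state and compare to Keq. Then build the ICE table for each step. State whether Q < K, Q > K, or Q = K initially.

Q₀ = 0.0295; Q < K (proceeds forward)

Q₀ = 0.0295 vs Keq = 9374 ⇒ Q<K, forward
Step 1:
                  C         G         D         J
  Initial     1.672   0.04881     2.564     4.128
  Change    -0.8947    0.8947    0.8947    0.8947
  Equil      0.7773    0.9435     3.459     5.023
  solve Keq expr → x = 0.2982; check Q = 9374
Then remove 0.1988 M of C.
Step 2:
                  C         G         D         J
  Initial    0.5785    0.9435     3.459     5.023
  Change    0.09192  -0.09192  -0.09192  -0.09192
  Equil      0.6704    0.8516     3.367     4.931
  solve Keq expr → x = -0.03064; check Q = 9374
Then change container volume by factor 0.5 (V_new/V_old).
Step 3:
                  C         G         D         J
  Initial     1.341     1.703     6.734     9.862
  Change     0.8389   -0.8389   -0.8389   -0.8389
  Equil        2.18    0.8642     5.895     9.023
  solve Keq expr → x = -0.2796; check Q = 9374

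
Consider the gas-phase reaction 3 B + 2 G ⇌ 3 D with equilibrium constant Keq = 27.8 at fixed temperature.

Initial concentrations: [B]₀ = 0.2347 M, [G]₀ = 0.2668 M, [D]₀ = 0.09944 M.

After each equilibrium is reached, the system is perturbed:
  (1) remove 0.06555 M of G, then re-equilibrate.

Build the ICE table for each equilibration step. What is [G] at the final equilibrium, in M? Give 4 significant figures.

[G]_eq = 0.162 M

Q₀ = 1.068 vs Keq = 27.8 ⇒ Q<K, forward
Step 1:
                    B           G           D
  init         0.2347      0.2668     0.09944
  Δ          -0.07506    -0.05004     0.07506
  eq           0.1596      0.2168      0.1745
  solve Keq expr → x = 0.02502; check Q = 27.8
Then remove 0.06555 M of G.
Step 2:
                    B           G           D
  init         0.1596      0.1512      0.1745
  Δ            0.0162      0.0108     -0.0162
  eq           0.1758       0.162      0.1583
  solve Keq expr → x = -0.0054; check Q = 27.8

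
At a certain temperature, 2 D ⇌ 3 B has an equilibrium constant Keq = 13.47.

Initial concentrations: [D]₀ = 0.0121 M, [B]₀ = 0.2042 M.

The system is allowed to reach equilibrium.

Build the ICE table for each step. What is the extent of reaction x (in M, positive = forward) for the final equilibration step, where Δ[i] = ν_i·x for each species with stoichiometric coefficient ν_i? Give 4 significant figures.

x = -0.005128 M

Q₀ = 58.16 vs Keq = 13.47 ⇒ Q>K, reverse
Step 1:
                   D          B
  I           0.0121     0.2042
  C          0.01026   -0.01538
  E          0.02236     0.1888
  solve Keq expr → x = -0.005128; check Q = 13.47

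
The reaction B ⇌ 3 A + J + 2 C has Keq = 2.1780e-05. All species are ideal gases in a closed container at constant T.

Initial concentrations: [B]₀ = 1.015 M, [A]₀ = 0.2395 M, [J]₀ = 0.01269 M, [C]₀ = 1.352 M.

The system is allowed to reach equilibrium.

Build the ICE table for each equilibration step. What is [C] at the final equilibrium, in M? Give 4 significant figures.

Q₀ = 3.1395e-04 vs Keq = 2.1780e-05 ⇒ Q>K, reverse
Step 1:
                    B           A           J           C
  init          1.015      0.2395     0.01269       1.352
  Δ           0.01124    -0.03372    -0.01124    -0.02248
  eq            1.026      0.2058    0.001451        1.33
  solve Keq expr → x = -0.01124; check Q = 2.1780e-05

[C]_eq = 1.33 M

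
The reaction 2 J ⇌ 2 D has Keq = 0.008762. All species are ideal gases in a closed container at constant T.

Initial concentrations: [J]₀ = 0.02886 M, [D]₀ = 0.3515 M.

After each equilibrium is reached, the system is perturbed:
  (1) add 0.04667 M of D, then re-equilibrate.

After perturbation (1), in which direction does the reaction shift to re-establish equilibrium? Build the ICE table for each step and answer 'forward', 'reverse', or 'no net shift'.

Direction: reverse

Q₀ = 148.3 vs Keq = 0.008762 ⇒ Q>K, reverse
Step 1:
                    J           D
  I           0.02886      0.3515
  C            0.3189     -0.3189
  E            0.3478     0.03256
  solve Keq expr → x = -0.1595; check Q = 0.008762
Then add 0.04667 M of D.
Step 2:
                    J           D
  I            0.3478     0.07923
  C           0.04268    -0.04268
  E            0.3905     0.03655
  solve Keq expr → x = -0.02134; check Q = 0.008762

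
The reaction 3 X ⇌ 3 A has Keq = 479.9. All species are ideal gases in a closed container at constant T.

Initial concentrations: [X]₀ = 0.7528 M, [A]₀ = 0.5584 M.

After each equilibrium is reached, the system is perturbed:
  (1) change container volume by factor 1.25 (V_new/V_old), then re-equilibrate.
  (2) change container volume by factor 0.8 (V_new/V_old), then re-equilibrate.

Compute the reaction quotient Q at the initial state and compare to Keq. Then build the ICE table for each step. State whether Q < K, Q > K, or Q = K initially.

Q₀ = 0.4081; Q < K (proceeds forward)

Q₀ = 0.4081 vs Keq = 479.9 ⇒ Q<K, forward
Step 1:
                   X          A
  I           0.7528     0.5584
  C          -0.6043     0.6043
  E           0.1485      1.163
  solve Keq expr → x = 0.2014; check Q = 479.9
Then change container volume by factor 1.25 (V_new/V_old).
Step 2:
                   X          A
  I           0.1188     0.9302
  C                0          0
  E           0.1188     0.9302
  solve Keq expr → x = 0; check Q = 479.9
Then change container volume by factor 0.8 (V_new/V_old).
Step 3:
                   X          A
  I           0.1485      1.163
  C                0          0
  E           0.1485      1.163
  solve Keq expr → x = 0; check Q = 479.9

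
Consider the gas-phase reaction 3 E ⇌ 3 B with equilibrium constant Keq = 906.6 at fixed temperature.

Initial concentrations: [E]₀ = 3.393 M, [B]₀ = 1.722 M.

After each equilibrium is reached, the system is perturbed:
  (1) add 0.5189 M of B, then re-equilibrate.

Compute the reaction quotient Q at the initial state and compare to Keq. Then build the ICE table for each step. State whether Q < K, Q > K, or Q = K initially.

Q₀ = 0.1307; Q < K (proceeds forward)

Q₀ = 0.1307 vs Keq = 906.6 ⇒ Q<K, forward
Step 1:
                  E         B
  I           3.393     1.722
  C          -2.914     2.914
  E           0.479     4.636
  solve Keq expr → x = 0.9713; check Q = 906.6
Then add 0.5189 M of B.
Step 2:
                  E         B
  I           0.479     5.155
  C         0.04859  -0.04859
  E          0.5276     5.106
  solve Keq expr → x = -0.0162; check Q = 906.6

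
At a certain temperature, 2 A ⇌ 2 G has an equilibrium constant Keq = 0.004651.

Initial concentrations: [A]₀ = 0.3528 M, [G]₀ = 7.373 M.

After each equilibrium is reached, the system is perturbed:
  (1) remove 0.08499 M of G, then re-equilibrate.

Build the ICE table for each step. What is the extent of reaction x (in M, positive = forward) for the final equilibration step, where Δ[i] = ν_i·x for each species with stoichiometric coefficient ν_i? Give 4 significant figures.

Q₀ = 436.7 vs Keq = 0.004651 ⇒ Q>K, reverse
Step 1:
                   A          G
  I           0.3528      7.373
  C             6.88      -6.88
  E            7.233     0.4932
  solve Keq expr → x = -3.44; check Q = 0.004651
Then remove 0.08499 M of G.
Step 2:
                   A          G
  I            7.233     0.4083
  C         -0.07956    0.07956
  E            7.153     0.4878
  solve Keq expr → x = 0.03978; check Q = 0.004651

x = 0.03978 M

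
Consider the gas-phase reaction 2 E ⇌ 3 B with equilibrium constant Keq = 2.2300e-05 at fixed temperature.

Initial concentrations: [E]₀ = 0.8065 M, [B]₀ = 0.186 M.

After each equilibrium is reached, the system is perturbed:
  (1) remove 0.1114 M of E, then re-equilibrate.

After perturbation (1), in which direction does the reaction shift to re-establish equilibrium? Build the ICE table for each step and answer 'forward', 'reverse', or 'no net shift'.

Q₀ = 0.009893 vs Keq = 2.2300e-05 ⇒ Q>K, reverse
Step 1:
                   E          B
  Initial     0.8065      0.186
  Change      0.1063    -0.1595
  Equil       0.9128    0.02649
  solve Keq expr → x = -0.05317; check Q = 2.2300e-05
Then remove 0.1114 M of E.
Step 2:
                   E          B
  Initial     0.8014    0.02649
  Change    0.001448  -0.002172
  Equil       0.8029    0.02431
  solve Keq expr → x = -7.2402e-04; check Q = 2.2300e-05

Direction: reverse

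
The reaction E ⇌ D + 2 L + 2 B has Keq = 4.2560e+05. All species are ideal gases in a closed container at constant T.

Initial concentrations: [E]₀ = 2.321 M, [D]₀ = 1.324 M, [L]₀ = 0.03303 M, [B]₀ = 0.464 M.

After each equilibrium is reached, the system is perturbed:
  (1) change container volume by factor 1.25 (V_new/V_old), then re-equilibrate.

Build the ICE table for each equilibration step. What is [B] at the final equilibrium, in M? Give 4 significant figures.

[B]_eq = 4.082 M

Q₀ = 1.3399e-04 vs Keq = 4.2560e+05 ⇒ Q<K, forward
Step 1:
                    E           D           L           B
  Initial       2.321       1.324     0.03303       0.464
  Change       -2.316       2.316       4.632       4.632
  Equil      0.004835        3.64       4.665       5.096
  solve Keq expr → x = 2.316; check Q = 4.2560e+05
Then change container volume by factor 1.25 (V_new/V_old).
Step 2:
                    E           D           L           B
  Initial    0.003868       2.912       3.732       4.077
  Change    -0.002275    0.002275     0.00455     0.00455
  Equil      0.001593       2.914       3.737       4.082
  solve Keq expr → x = 0.002275; check Q = 4.2560e+05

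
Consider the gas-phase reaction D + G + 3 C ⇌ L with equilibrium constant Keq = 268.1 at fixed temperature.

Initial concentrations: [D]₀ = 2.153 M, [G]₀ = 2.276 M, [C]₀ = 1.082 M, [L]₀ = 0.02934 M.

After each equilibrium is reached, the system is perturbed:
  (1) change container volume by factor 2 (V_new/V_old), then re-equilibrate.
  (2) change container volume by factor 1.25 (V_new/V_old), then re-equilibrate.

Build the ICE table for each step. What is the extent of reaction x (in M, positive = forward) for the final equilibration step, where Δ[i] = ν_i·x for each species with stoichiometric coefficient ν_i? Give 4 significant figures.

x = -0.007325 M

Q₀ = 0.004727 vs Keq = 268.1 ⇒ Q<K, forward
Step 1:
                    D           G           C           L
  Initial       2.153       2.276       1.082     0.02934
  Change      -0.3364     -0.3364      -1.009      0.3364
  Equil         1.817        1.94     0.07288      0.3657
  solve Keq expr → x = 0.3364; check Q = 268.1
Then change container volume by factor 2 (V_new/V_old).
Step 2:
                    D           G           C           L
  Initial      0.9083      0.9698     0.03644      0.1829
  Change      0.01712     0.01712     0.05136    -0.01712
  Equil        0.9254      0.9869      0.0878      0.1657
  solve Keq expr → x = -0.01712; check Q = 268.1
Then change container volume by factor 1.25 (V_new/V_old).
Step 3:
                    D           G           C           L
  Initial      0.7403      0.7895     0.07024      0.1326
  Change     0.007325    0.007325     0.02198   -0.007325
  Equil        0.7477      0.7969     0.09222      0.1253
  solve Keq expr → x = -0.007325; check Q = 268.1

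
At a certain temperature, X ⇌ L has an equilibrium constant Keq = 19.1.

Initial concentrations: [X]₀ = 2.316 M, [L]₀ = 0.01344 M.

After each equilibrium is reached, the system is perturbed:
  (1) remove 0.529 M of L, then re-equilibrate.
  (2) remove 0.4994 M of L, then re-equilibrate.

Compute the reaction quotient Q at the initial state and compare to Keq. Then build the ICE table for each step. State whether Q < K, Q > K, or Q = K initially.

Q₀ = 0.005803; Q < K (proceeds forward)

Q₀ = 0.005803 vs Keq = 19.1 ⇒ Q<K, forward
Step 1:
                  X         L
  Initial     2.316   0.01344
  Change       -2.2       2.2
  Equil      0.1159     2.214
  solve Keq expr → x = 2.2; check Q = 19.1
Then remove 0.529 M of L.
Step 2:
                  X         L
  Initial    0.1159     1.685
  Change   -0.02632   0.02632
  Equil     0.08957     1.711
  solve Keq expr → x = 0.02632; check Q = 19.1
Then remove 0.4994 M of L.
Step 3:
                  X         L
  Initial   0.08957     1.211
  Change   -0.02485   0.02485
  Equil     0.06473     1.236
  solve Keq expr → x = 0.02485; check Q = 19.1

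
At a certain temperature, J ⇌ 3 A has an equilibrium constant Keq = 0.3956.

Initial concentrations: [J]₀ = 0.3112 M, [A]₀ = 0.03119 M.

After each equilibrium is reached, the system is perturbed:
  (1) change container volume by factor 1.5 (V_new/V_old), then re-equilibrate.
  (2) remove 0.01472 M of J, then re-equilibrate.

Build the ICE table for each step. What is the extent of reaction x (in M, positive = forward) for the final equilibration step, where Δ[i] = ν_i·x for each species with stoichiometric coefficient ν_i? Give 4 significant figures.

Q₀ = 9.7500e-05 vs Keq = 0.3956 ⇒ Q<K, forward
Step 1:
                  J         A
  Initial    0.3112   0.03119
  Change    -0.1285    0.3854
  Equil      0.1827    0.4166
  solve Keq expr → x = 0.1285; check Q = 0.3956
Then change container volume by factor 1.5 (V_new/V_old).
Step 2:
                  J         A
  Initial    0.1218    0.2777
  Change   -0.02123   0.06369
  Equil      0.1006    0.3414
  solve Keq expr → x = 0.02123; check Q = 0.3956
Then remove 0.01472 M of J.
Step 3:
                  J         A
  Initial   0.08587    0.3414
  Change   0.004139  -0.01242
  Equil     0.09001     0.329
  solve Keq expr → x = -0.004139; check Q = 0.3956

x = -0.004139 M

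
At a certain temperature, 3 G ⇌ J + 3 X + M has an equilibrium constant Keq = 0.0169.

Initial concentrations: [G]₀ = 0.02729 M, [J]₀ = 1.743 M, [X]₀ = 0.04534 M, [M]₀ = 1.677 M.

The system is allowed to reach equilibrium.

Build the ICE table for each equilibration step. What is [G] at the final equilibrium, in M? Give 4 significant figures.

[G]_eq = 0.06154 M

Q₀ = 13.4 vs Keq = 0.0169 ⇒ Q>K, reverse
Step 1:
                   G          J          X          M
  I          0.02729      1.743    0.04534      1.677
  C          0.03425   -0.01142   -0.03425   -0.01142
  E          0.06154      1.732    0.01109      1.666
  solve Keq expr → x = -0.01142; check Q = 0.0169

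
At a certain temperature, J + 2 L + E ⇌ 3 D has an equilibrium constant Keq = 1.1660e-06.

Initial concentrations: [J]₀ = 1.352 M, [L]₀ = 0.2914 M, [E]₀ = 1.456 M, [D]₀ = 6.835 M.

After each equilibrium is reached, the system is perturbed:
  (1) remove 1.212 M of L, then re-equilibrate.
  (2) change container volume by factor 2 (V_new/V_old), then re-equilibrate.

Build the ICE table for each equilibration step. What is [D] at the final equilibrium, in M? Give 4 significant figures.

Q₀ = 1910 vs Keq = 1.1660e-06 ⇒ Q>K, reverse
Step 1:
                   J          L          E          D
  init         1.352     0.2914      1.456      6.835
  Δ            2.255      4.509      2.255     -6.764
  eq           3.607      4.801      3.711    0.07111
  solve Keq expr → x = -2.255; check Q = 1.1660e-06
Then remove 1.212 M of L.
Step 2:
                   J          L          E          D
  init         3.607      3.589      3.711    0.07111
  Δ         0.004135    0.00827   0.004135   -0.01241
  eq           3.611      3.597      3.715    0.05871
  solve Keq expr → x = -0.004135; check Q = 1.1660e-06
Then change container volume by factor 2 (V_new/V_old).
Step 3:
                   J          L          E          D
  init         1.805      1.798      1.857    0.02935
  Δ         0.002001   0.004003   0.002001  -0.006004
  eq           1.807      1.802      1.859    0.02335
  solve Keq expr → x = -0.002001; check Q = 1.1660e-06

[D]_eq = 0.02335 M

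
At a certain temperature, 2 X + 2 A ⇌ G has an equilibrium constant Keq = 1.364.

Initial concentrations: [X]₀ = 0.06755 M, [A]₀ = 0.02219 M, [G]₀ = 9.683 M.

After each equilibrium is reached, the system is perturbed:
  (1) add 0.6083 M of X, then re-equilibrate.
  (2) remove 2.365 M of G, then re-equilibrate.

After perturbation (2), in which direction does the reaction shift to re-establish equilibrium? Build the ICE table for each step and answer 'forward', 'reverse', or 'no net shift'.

Q₀ = 4.3097e+06 vs Keq = 1.364 ⇒ Q>K, reverse
Step 1:
                  X         A         G
  Initial   0.06755   0.02219     9.683
  Change      1.554     1.554   -0.7769
  Equil       1.621     1.576     8.906
  solve Keq expr → x = -0.7769; check Q = 1.364
Then add 0.6083 M of X.
Step 2:
                  X         A         G
  Initial      2.23     1.576     8.906
  Change    -0.2654   -0.2654    0.1327
  Equil       1.964     1.311     9.039
  solve Keq expr → x = 0.1327; check Q = 1.364
Then remove 2.365 M of G.
Step 3:
                  X         A         G
  Initial     1.964     1.311     6.674
  Change    -0.1116   -0.1116    0.0558
  Equil       1.853     1.199      6.73
  solve Keq expr → x = 0.0558; check Q = 1.364

Direction: forward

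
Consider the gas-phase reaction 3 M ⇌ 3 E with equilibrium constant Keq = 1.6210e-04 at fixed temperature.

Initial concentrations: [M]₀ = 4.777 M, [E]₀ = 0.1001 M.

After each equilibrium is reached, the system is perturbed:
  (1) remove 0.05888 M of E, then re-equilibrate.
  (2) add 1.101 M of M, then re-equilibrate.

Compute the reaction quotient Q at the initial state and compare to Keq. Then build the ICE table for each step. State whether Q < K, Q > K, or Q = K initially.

Q₀ = 9.2010e-06 vs Keq = 1.6210e-04 ⇒ Q<K, forward
Step 1:
                  M         E
  init        4.777    0.1001
  Δ         -0.1521    0.1521
  eq          4.625    0.2522
  solve Keq expr → x = 0.05069; check Q = 1.6210e-04
Then remove 0.05888 M of E.
Step 2:
                  M         E
  init        4.625    0.1933
  Δ        -0.05584   0.05584
  eq          4.569    0.2491
  solve Keq expr → x = 0.01861; check Q = 1.6210e-04
Then add 1.101 M of M.
Step 3:
                  M         E
  init         5.67    0.2491
  Δ        -0.05693   0.05693
  eq          5.613    0.3061
  solve Keq expr → x = 0.01898; check Q = 1.6210e-04

Q₀ = 9.2010e-06; Q < K (proceeds forward)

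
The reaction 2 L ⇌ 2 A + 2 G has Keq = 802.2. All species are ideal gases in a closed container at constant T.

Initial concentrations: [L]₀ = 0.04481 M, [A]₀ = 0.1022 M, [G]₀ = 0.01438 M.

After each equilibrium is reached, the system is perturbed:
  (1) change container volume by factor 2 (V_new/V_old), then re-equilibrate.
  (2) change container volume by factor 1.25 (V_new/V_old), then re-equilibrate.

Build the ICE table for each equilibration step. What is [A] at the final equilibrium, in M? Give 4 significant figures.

[A]_eq = 0.05875 M

Q₀ = 0.001076 vs Keq = 802.2 ⇒ Q<K, forward
Step 1:
                  L         A         G
  I         0.04481    0.1022   0.01438
  C         -0.0445    0.0445    0.0445
  E       3.0501e-04    0.1467   0.05888
  solve Keq expr → x = 0.02225; check Q = 802.2
Then change container volume by factor 2 (V_new/V_old).
Step 2:
                  L         A         G
  I       1.5250e-04   0.07335   0.02944
  C       -7.5976e-05 7.5976e-05 7.5976e-05
  E       7.6527e-05   0.07343   0.02952
  solve Keq expr → x = 3.7988e-05; check Q = 802.2
Then change container volume by factor 1.25 (V_new/V_old).
Step 3:
                  L         A         G
  I       6.1222e-05   0.05874   0.02361
  C       -1.2209e-05 1.2209e-05 1.2209e-05
  E       4.9013e-05   0.05875   0.02363
  solve Keq expr → x = 6.1044e-06; check Q = 802.2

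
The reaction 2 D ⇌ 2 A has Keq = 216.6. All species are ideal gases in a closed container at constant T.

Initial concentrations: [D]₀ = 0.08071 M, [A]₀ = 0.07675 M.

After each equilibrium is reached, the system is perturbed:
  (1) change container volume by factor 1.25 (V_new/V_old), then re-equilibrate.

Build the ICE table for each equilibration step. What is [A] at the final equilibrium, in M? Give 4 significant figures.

Q₀ = 0.9043 vs Keq = 216.6 ⇒ Q<K, forward
Step 1:
                  D         A
  I         0.08071   0.07675
  C        -0.07069   0.07069
  E         0.01002    0.1474
  solve Keq expr → x = 0.03535; check Q = 216.6
Then change container volume by factor 1.25 (V_new/V_old).
Step 2:
                  D         A
  I        0.008015     0.118
  C               0         0
  E        0.008015     0.118
  solve Keq expr → x = 0; check Q = 216.6

[A]_eq = 0.118 M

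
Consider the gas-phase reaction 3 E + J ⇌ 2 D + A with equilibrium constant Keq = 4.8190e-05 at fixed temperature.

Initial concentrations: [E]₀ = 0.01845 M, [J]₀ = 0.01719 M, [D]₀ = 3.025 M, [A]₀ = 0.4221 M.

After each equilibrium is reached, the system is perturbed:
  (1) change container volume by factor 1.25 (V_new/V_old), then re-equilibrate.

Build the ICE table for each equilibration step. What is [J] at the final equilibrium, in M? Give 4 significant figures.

[J]_eq = 0.3514 M

Q₀ = 3.5777e+07 vs Keq = 4.8190e-05 ⇒ Q>K, reverse
Step 1:
                   E          J          D          A
  init       0.01845    0.01719      3.025     0.4221
  Δ            1.266     0.4221    -0.8442    -0.4221
  eq           1.285     0.4393      2.181 9.4382e-06
  solve Keq expr → x = -0.4221; check Q = 4.8190e-05
Then change container volume by factor 1.25 (V_new/V_old).
Step 2:
                   E          J          D          A
  init         1.028     0.3514      1.745 7.5505e-06
  Δ       4.5299e-06 1.5100e-06 -3.0200e-06 -1.5100e-06
  eq           1.028     0.3514      1.745 6.0405e-06
  solve Keq expr → x = -1.5100e-06; check Q = 4.8190e-05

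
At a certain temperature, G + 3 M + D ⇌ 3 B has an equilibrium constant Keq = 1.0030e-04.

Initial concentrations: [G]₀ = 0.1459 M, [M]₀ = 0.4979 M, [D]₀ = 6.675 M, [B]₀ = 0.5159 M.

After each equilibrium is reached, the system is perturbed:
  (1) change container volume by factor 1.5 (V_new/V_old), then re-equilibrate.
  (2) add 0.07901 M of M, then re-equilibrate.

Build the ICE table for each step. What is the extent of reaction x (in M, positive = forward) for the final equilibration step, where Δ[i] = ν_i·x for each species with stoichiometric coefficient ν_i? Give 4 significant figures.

x = 0.001119 M

Q₀ = 1.142 vs Keq = 1.0030e-04 ⇒ Q>K, reverse
Step 1:
                    G           M           D           B
  I            0.1459      0.4979       6.675      0.5159
  C            0.1532      0.4595      0.1532     -0.4595
  E            0.2991      0.9574       6.828     0.05643
  solve Keq expr → x = -0.1532; check Q = 1.0030e-04
Then change container volume by factor 1.5 (V_new/V_old).
Step 2:
                    G           M           D           B
  I            0.1994      0.6382       4.552     0.03762
  C          0.002797    0.008392    0.002797   -0.008392
  E            0.2022      0.6466       4.555     0.02923
  solve Keq expr → x = -0.002797; check Q = 1.0030e-04
Then add 0.07901 M of M.
Step 3:
                    G           M           D           B
  I            0.2022      0.7256       4.555     0.02923
  C         -0.001119   -0.003357   -0.001119    0.003357
  E             0.201      0.7223       4.554     0.03259
  solve Keq expr → x = 0.001119; check Q = 1.0030e-04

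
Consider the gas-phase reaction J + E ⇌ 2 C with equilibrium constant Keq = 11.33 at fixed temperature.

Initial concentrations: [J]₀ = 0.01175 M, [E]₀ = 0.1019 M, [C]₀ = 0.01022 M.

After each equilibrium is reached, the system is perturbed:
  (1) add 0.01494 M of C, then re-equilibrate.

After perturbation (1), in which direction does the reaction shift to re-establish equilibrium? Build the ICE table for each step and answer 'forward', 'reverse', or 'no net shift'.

Direction: reverse

Q₀ = 0.08723 vs Keq = 11.33 ⇒ Q<K, forward
Step 1:
                  J         E         C
  init      0.01175    0.1019   0.01022
  Δ        -0.01077  -0.01077   0.02155
  eq      9.7730e-04   0.09113   0.03177
  solve Keq expr → x = 0.01077; check Q = 11.33
Then add 0.01494 M of C.
Step 2:
                  J         E         C
  init    9.7730e-04   0.09113   0.04671
  Δ       9.4750e-04 9.4750e-04 -0.001895
  eq       0.001925   0.09207   0.04481
  solve Keq expr → x = -9.4750e-04; check Q = 11.33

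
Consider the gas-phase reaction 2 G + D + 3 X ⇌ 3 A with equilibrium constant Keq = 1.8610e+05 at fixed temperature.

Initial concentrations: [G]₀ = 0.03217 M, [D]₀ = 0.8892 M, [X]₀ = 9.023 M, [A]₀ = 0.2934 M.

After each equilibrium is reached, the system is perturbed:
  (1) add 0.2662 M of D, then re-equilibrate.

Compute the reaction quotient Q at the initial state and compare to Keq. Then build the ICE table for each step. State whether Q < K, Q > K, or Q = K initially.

Q₀ = 0.03736 vs Keq = 1.8610e+05 ⇒ Q<K, forward
Step 1:
                   G          D          X          A
  Initial    0.03217     0.8892      9.023     0.2934
  Change    -0.03215   -0.01608   -0.04823    0.04823
  Equil   1.8424e-05     0.8731      8.975     0.3416
  solve Keq expr → x = 0.01608; check Q = 1.8610e+05
Then add 0.2662 M of D.
Step 2:
                   G          D          X          A
  Initial 1.8424e-05      1.139      8.975     0.3416
  Change  -2.2951e-06 -1.1475e-06 -3.4426e-06 3.4426e-06
  Equil   1.6129e-05      1.139      8.975     0.3416
  solve Keq expr → x = 1.1475e-06; check Q = 1.8610e+05

Q₀ = 0.03736; Q < K (proceeds forward)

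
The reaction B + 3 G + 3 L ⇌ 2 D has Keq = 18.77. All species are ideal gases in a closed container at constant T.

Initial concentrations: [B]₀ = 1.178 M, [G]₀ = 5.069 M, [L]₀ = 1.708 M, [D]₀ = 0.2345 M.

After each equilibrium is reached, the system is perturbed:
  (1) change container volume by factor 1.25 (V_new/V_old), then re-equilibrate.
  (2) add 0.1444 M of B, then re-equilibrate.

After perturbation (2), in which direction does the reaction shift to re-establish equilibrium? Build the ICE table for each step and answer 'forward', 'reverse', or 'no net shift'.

Q₀ = 7.1930e-05 vs Keq = 18.77 ⇒ Q<K, forward
Step 1:
                  B         G         L         D
  I           1.178     5.069     1.708    0.2345
  C         -0.5209    -1.563    -1.563     1.042
  E          0.6571     3.506    0.1452     1.276
  solve Keq expr → x = 0.5209; check Q = 18.77
Then change container volume by factor 1.25 (V_new/V_old).
Step 2:
                  B         G         L         D
  I          0.5257     2.805    0.1162     1.021
  C         0.01497   0.04492   0.04492  -0.02994
  E          0.5406      2.85    0.1611    0.9911
  solve Keq expr → x = -0.01497; check Q = 18.77
Then add 0.1444 M of B.
Step 3:
                  B         G         L         D
  I           0.685      2.85    0.1611    0.9911
  C       -0.003562  -0.01069  -0.01069  0.007125
  E          0.6815     2.839    0.1504    0.9982
  solve Keq expr → x = 0.003562; check Q = 18.77

Direction: forward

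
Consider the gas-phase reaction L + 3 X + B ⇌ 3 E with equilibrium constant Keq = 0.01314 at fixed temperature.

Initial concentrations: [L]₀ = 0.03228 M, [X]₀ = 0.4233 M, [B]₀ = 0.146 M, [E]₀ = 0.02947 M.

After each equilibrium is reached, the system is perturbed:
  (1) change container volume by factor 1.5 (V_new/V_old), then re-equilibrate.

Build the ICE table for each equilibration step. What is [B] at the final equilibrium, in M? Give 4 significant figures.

[B]_eq = 0.1008 M

Q₀ = 0.0716 vs Keq = 0.01314 ⇒ Q>K, reverse
Step 1:
                  L         X         B         E
  Initial   0.03228    0.4233     0.146   0.02947
  Change    0.00382   0.01146   0.00382  -0.01146
  Equil      0.0361    0.4348    0.1498   0.01801
  solve Keq expr → x = -0.00382; check Q = 0.01314
Then change container volume by factor 1.5 (V_new/V_old).
Step 2:
                  L         X         B         E
  Initial   0.02407    0.2898   0.09988   0.01201
  Change  8.7429e-04  0.002623 8.7429e-04 -0.002623
  Equil     0.02494    0.2925    0.1008  0.009383
  solve Keq expr → x = -8.7429e-04; check Q = 0.01314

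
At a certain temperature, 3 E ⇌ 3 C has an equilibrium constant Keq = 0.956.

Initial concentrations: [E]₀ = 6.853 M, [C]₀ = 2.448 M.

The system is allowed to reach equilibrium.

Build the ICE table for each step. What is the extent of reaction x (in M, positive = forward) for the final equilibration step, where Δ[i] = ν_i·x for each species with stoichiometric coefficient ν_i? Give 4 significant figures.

Q₀ = 0.04558 vs Keq = 0.956 ⇒ Q<K, forward
Step 1:
                  E         C
  init        6.853     2.448
  Δ          -2.168     2.168
  eq          4.685     4.616
  solve Keq expr → x = 0.7225; check Q = 0.956

x = 0.7225 M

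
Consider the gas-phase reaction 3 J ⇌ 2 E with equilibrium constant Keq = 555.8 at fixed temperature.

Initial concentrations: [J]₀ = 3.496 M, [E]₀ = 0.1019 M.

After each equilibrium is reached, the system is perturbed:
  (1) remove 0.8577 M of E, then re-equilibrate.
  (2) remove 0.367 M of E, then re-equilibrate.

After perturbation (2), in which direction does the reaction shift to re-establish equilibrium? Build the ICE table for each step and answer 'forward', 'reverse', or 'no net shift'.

Q₀ = 2.4302e-04 vs Keq = 555.8 ⇒ Q<K, forward
Step 1:
                   J          E
  I            3.496     0.1019
  C           -3.285       2.19
  E           0.2114      2.292
  solve Keq expr → x = 1.095; check Q = 555.8
Then remove 0.8577 M of E.
Step 2:
                   J          E
  I           0.2114      1.434
  C         -0.05416    0.03611
  E           0.1572       1.47
  solve Keq expr → x = 0.01805; check Q = 555.8
Then remove 0.367 M of E.
Step 3:
                   J          E
  I           0.1572      1.103
  C         -0.02604    0.01736
  E           0.1312       1.12
  solve Keq expr → x = 0.008681; check Q = 555.8

Direction: forward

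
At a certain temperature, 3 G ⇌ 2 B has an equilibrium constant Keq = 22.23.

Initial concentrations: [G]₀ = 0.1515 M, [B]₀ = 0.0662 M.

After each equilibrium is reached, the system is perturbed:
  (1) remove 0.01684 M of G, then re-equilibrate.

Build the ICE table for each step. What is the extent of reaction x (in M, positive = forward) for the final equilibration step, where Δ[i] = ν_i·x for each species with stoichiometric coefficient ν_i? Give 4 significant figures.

Q₀ = 1.26 vs Keq = 22.23 ⇒ Q<K, forward
Step 1:
                    G           B
  init         0.1515      0.0662
  Δ          -0.06882     0.04588
  eq          0.08268      0.1121
  solve Keq expr → x = 0.02294; check Q = 22.23
Then remove 0.01684 M of G.
Step 2:
                    G           B
  init        0.06584      0.1121
  Δ           0.01264   -0.008428
  eq          0.07848      0.1037
  solve Keq expr → x = -0.004214; check Q = 22.23

x = -0.004214 M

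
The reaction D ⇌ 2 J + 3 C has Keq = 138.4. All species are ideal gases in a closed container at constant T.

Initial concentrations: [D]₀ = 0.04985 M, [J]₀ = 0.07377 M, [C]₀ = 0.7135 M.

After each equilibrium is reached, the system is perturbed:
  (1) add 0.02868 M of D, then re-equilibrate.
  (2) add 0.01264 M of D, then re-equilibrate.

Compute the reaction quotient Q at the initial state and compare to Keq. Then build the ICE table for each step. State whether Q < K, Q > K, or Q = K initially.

Q₀ = 0.03965; Q < K (proceeds forward)

Q₀ = 0.03965 vs Keq = 138.4 ⇒ Q<K, forward
Step 1:
                   D          J          C
  init       0.04985    0.07377     0.7135
  Δ         -0.04971    0.09942     0.1491
  eq      1.3912e-04     0.1732     0.8626
  solve Keq expr → x = 0.04971; check Q = 138.4
Then add 0.02868 M of D.
Step 2:
                   D          J          C
  init       0.02882     0.1732     0.8626
  Δ         -0.02849    0.05699    0.08548
  eq      3.2626e-04     0.2302     0.9481
  solve Keq expr → x = 0.02849; check Q = 138.4
Then add 0.01264 M of D.
Step 3:
                   D          J          C
  init       0.01297     0.2302     0.9481
  Δ         -0.01252    0.02503    0.03755
  eq      4.5064e-04     0.2552     0.9857
  solve Keq expr → x = 0.01252; check Q = 138.4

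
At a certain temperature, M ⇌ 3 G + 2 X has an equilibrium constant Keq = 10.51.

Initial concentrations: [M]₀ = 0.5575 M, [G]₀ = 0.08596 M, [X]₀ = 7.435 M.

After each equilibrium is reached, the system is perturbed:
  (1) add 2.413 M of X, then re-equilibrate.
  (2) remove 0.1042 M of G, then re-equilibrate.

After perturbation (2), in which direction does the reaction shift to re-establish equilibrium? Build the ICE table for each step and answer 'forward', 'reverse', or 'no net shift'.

Direction: forward

Q₀ = 0.06298 vs Keq = 10.51 ⇒ Q<K, forward
Step 1:
                   M          G          X
  init        0.5575    0.08596      7.435
  Δ          -0.1145     0.3436     0.2291
  eq           0.443     0.4296      7.664
  solve Keq expr → x = 0.1145; check Q = 10.51
Then add 2.413 M of X.
Step 2:
                   M          G          X
  init         0.443     0.4296      10.08
  Δ          0.02162   -0.06487   -0.04325
  eq          0.4646     0.3647      10.03
  solve Keq expr → x = -0.02162; check Q = 10.51
Then remove 0.1042 M of G.
Step 3:
                   M          G          X
  init        0.4646     0.2605      10.03
  Δ         -0.03143     0.0943    0.06287
  eq          0.4332     0.3548       10.1
  solve Keq expr → x = 0.03143; check Q = 10.51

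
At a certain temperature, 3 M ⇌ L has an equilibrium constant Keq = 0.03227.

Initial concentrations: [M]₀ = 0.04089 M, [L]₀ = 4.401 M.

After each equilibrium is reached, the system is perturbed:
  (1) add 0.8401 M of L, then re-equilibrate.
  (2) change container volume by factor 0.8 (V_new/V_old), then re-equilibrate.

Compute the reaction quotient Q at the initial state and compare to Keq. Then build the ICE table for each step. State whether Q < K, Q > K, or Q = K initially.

Q₀ = 6.4372e+04 vs Keq = 0.03227 ⇒ Q>K, reverse
Step 1:
                    M           L
  Initial     0.04089       4.401
  Change        4.448      -1.483
  Equil         4.489       2.918
  solve Keq expr → x = -1.483; check Q = 0.03227
Then add 0.8401 M of L.
Step 2:
                    M           L
  Initial       4.489       3.759
  Change       0.3447     -0.1149
  Equil         4.833       3.644
  solve Keq expr → x = -0.1149; check Q = 0.03227
Then change container volume by factor 0.8 (V_new/V_old).
Step 3:
                    M           L
  Initial       6.042       4.555
  Change      -0.7425      0.2475
  Equil         5.299       4.802
  solve Keq expr → x = 0.2475; check Q = 0.03227

Q₀ = 6.4372e+04; Q > K (proceeds reverse)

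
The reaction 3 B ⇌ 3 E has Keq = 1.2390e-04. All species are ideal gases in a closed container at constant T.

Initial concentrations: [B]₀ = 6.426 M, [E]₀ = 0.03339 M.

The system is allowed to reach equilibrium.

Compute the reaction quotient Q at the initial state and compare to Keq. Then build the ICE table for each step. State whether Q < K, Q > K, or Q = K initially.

Q₀ = 1.4029e-07; Q < K (proceeds forward)

Q₀ = 1.4029e-07 vs Keq = 1.2390e-04 ⇒ Q<K, forward
Step 1:
                  B         E
  I           6.426   0.03339
  C         -0.2733    0.2733
  E           6.153    0.3067
  solve Keq expr → x = 0.09111; check Q = 1.2390e-04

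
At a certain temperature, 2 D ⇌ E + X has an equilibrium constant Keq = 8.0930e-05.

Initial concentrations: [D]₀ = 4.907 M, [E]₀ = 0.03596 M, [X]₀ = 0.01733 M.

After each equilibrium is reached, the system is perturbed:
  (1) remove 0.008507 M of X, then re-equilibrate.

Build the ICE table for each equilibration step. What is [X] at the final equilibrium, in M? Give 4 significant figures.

[X]_eq = 0.03221 M

Q₀ = 2.5881e-05 vs Keq = 8.0930e-05 ⇒ Q<K, forward
Step 1:
                  D         E         X
  Initial     4.907   0.03596   0.01733
  Change    -0.0363   0.01815   0.01815
  Equil       4.871   0.05411   0.03548
  solve Keq expr → x = 0.01815; check Q = 8.0930e-05
Then remove 0.008507 M of X.
Step 2:
                  D         E         X
  Initial     4.871   0.05411   0.02697
  Change   -0.01047  0.005237  0.005237
  Equil        4.86   0.05935   0.03221
  solve Keq expr → x = 0.005237; check Q = 8.0930e-05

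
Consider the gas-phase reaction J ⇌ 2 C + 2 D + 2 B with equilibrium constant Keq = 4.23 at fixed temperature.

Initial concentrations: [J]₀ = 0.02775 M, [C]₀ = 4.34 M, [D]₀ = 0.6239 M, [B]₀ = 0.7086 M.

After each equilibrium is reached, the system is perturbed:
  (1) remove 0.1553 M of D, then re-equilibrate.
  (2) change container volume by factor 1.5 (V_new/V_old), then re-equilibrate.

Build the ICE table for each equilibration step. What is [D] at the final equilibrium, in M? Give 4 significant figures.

Q₀ = 132.7 vs Keq = 4.23 ⇒ Q>K, reverse
Step 1:
                   J          C          D          B
  init       0.02775       4.34     0.6239     0.7086
  Δ           0.1148    -0.2296    -0.2296    -0.2296
  eq          0.1425       4.11     0.3943      0.479
  solve Keq expr → x = -0.1148; check Q = 4.23
Then remove 0.1553 M of D.
Step 2:
                   J          C          D          B
  init        0.1425       4.11      0.239      0.479
  Δ          -0.0317    0.06339    0.06339    0.06339
  eq          0.1108      4.174     0.3024     0.5424
  solve Keq expr → x = 0.0317; check Q = 4.23
Then change container volume by factor 1.5 (V_new/V_old).
Step 3:
                   J          C          D          B
  init       0.07389      2.783     0.2016     0.3616
  Δ         -0.04224    0.08447    0.08447    0.08447
  eq         0.03165      2.867     0.2861     0.4461
  solve Keq expr → x = 0.04224; check Q = 4.23

[D]_eq = 0.2861 M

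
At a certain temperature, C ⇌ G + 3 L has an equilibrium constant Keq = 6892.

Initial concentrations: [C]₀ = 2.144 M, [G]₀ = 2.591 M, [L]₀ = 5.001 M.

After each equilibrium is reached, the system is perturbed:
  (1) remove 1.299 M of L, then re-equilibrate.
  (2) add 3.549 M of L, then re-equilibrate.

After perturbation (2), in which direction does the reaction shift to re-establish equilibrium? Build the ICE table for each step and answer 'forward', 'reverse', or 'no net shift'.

Q₀ = 151.2 vs Keq = 6892 ⇒ Q<K, forward
Step 1:
                   C          G          L
  init         2.144      2.591      5.001
  Δ           -1.583      1.583      4.748
  eq          0.5612      4.174      9.749
  solve Keq expr → x = 1.583; check Q = 6892
Then remove 1.299 M of L.
Step 2:
                   C          G          L
  init        0.5612      4.174       8.45
  Δ          -0.1298     0.1298     0.3895
  eq          0.4314      4.304       8.84
  solve Keq expr → x = 0.1298; check Q = 6892
Then add 3.549 M of L.
Step 3:
                   C          G          L
  init        0.4314      4.304      12.39
  Δ           0.3795    -0.3795     -1.138
  eq          0.8108      3.924      11.25
  solve Keq expr → x = -0.3795; check Q = 6892

Direction: reverse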